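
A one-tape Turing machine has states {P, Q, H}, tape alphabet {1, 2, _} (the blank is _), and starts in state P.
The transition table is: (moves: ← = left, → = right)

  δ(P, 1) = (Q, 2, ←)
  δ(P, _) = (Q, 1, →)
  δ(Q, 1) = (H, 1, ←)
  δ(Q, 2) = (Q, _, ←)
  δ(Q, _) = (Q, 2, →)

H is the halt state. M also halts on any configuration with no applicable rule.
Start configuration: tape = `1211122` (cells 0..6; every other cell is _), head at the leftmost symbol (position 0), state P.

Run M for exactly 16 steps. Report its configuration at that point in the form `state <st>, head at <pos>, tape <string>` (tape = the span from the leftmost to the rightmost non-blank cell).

state Q, head at 2, tape 2222211122

state=P head=0 tape=___[1]211122   (P,1)→(Q,2,←)
state=Q head=-1 tape=__[_]2211122   (Q,_)→(Q,2,→)
state=Q head=0 tape=__2[2]211122   (Q,2)→(Q,_,←)
state=Q head=-1 tape=__[2]_211122   (Q,2)→(Q,_,←)
state=Q head=-2 tape=_[_]__211122   (Q,_)→(Q,2,→)
state=Q head=-1 tape=_2[_]_211122   (Q,_)→(Q,2,→)
state=Q head=0 tape=_22[_]211122   (Q,_)→(Q,2,→)
state=Q head=1 tape=_222[2]11122   (Q,2)→(Q,_,←)
state=Q head=0 tape=_22[2]_11122   (Q,2)→(Q,_,←)
state=Q head=-1 tape=_2[2]__11122   (Q,2)→(Q,_,←)
state=Q head=-2 tape=_[2]___11122   (Q,2)→(Q,_,←)
state=Q head=-3 tape=[_]____11122   (Q,_)→(Q,2,→)
state=Q head=-2 tape=2[_]___11122   (Q,_)→(Q,2,→)
state=Q head=-1 tape=22[_]__11122   (Q,_)→(Q,2,→)
state=Q head=0 tape=222[_]_11122   (Q,_)→(Q,2,→)
state=Q head=1 tape=2222[_]11122   (Q,_)→(Q,2,→)
state=Q head=2 tape=22222[1]1122
After 16 steps: state Q, head at 2, tape 2222211122.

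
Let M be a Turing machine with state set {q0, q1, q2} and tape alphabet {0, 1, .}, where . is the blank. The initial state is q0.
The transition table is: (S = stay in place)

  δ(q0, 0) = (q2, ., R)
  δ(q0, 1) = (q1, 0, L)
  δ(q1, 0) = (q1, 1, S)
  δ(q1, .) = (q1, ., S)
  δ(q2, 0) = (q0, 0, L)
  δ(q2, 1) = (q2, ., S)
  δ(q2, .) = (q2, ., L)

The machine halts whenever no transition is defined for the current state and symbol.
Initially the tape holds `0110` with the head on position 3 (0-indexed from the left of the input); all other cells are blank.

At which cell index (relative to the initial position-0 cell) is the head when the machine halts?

-1

q0 | .011[0].   read 0 → write ., move R, go to q2
q2 | .011.[.]   read . → write ., move L, go to q2
q2 | .011[.].   read . → write ., move L, go to q2
q2 | .01[1]..   read 1 → write ., move S, go to q2
q2 | .01[.]..   read . → write ., move L, go to q2
q2 | .0[1]...   read 1 → write ., move S, go to q2
q2 | .0[.]...   read . → write ., move L, go to q2
q2 | .[0]....   read 0 → write 0, move L, go to q0
q0 | [.]0....
At halt the head is at cell -1.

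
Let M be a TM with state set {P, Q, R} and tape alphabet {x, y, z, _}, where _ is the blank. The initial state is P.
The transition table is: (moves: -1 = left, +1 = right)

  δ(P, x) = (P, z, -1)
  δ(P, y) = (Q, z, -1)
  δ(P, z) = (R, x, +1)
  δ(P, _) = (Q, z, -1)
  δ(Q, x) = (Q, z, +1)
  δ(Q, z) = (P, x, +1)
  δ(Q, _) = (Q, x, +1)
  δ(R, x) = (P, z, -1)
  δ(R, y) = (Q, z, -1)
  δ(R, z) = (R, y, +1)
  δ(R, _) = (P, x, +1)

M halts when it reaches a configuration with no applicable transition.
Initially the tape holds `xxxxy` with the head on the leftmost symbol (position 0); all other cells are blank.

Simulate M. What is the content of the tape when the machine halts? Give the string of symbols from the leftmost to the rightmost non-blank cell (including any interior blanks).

P | ____[x]xxxy   read x → write z, move -1, go to P
P | ___[_]zxxxy   read _ → write z, move -1, go to Q
Q | __[_]zzxxxy   read _ → write x, move +1, go to Q
Q | __x[z]zxxxy   read z → write x, move +1, go to P
P | __xx[z]xxxy   read z → write x, move +1, go to R
R | __xxx[x]xxy   read x → write z, move -1, go to P
P | __xx[x]zxxy   read x → write z, move -1, go to P
P | __x[x]zzxxy   read x → write z, move -1, go to P
P | __[x]zzzxxy   read x → write z, move -1, go to P
P | _[_]zzzzxxy   read _ → write z, move -1, go to Q
Q | [_]zzzzzxxy   read _ → write x, move +1, go to Q
Q | x[z]zzzzxxy   read z → write x, move +1, go to P
P | xx[z]zzzxxy   read z → write x, move +1, go to R
R | xxx[z]zzxxy   read z → write y, move +1, go to R
R | xxxy[z]zxxy   read z → write y, move +1, go to R
R | xxxyy[z]xxy   read z → write y, move +1, go to R
R | xxxyyy[x]xy   read x → write z, move -1, go to P
P | xxxyy[y]zxy   read y → write z, move -1, go to Q
Q | xxxy[y]zzxy
The non-blank tape span at halt is xxxyyzzxy.

xxxyyzzxy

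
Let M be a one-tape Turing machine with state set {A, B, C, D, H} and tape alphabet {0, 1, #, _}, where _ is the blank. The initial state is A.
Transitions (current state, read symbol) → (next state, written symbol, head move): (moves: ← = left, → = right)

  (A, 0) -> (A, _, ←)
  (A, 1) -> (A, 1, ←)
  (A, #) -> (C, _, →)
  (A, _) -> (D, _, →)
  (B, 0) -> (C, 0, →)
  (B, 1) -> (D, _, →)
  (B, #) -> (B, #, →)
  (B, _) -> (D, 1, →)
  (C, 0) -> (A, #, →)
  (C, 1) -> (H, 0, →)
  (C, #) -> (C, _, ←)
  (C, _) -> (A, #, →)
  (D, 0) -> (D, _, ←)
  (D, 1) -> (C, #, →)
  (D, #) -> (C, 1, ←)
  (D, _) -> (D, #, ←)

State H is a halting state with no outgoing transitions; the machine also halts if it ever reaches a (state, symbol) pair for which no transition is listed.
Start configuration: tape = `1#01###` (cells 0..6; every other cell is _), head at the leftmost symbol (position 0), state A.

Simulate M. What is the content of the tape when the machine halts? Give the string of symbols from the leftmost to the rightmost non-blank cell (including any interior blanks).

0##01###

state=A head=0 tape=__[1]#01###   (A,1)→(A,1,←)
state=A head=-1 tape=_[_]1#01###   (A,_)→(D,_,→)
state=D head=0 tape=__[1]#01###   (D,1)→(C,#,→)
state=C head=1 tape=__#[#]01###   (C,#)→(C,_,←)
state=C head=0 tape=__[#]_01###   (C,#)→(C,_,←)
state=C head=-1 tape=_[_]__01###   (C,_)→(A,#,→)
state=A head=0 tape=_#[_]_01###   (A,_)→(D,_,→)
state=D head=1 tape=_#_[_]01###   (D,_)→(D,#,←)
state=D head=0 tape=_#[_]#01###   (D,_)→(D,#,←)
state=D head=-1 tape=_[#]##01###   (D,#)→(C,1,←)
state=C head=-2 tape=[_]1##01###   (C,_)→(A,#,→)
state=A head=-1 tape=#[1]##01###   (A,1)→(A,1,←)
state=A head=-2 tape=[#]1##01###   (A,#)→(C,_,→)
state=C head=-1 tape=_[1]##01###   (C,1)→(H,0,→)
state=H head=0 tape=_0[#]#01###
The non-blank tape span at halt is 0##01###.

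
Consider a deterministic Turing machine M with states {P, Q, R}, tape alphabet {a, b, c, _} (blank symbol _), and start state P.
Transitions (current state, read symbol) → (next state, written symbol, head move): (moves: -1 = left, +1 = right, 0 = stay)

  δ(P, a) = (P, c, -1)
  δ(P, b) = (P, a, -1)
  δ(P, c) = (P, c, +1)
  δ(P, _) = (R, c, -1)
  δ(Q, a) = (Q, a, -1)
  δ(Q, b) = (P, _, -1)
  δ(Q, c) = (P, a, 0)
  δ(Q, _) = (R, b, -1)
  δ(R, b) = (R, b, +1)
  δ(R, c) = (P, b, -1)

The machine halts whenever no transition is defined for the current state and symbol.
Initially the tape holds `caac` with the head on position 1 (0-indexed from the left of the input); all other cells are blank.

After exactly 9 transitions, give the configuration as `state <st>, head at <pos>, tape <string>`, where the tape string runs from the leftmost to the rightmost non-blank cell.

state=P head=1 tape=c[a]ac_   (P,a)→(P,c,-1)
state=P head=0 tape=[c]cac_   (P,c)→(P,c,+1)
state=P head=1 tape=c[c]ac_   (P,c)→(P,c,+1)
state=P head=2 tape=cc[a]c_   (P,a)→(P,c,-1)
state=P head=1 tape=c[c]cc_   (P,c)→(P,c,+1)
state=P head=2 tape=cc[c]c_   (P,c)→(P,c,+1)
state=P head=3 tape=ccc[c]_   (P,c)→(P,c,+1)
state=P head=4 tape=cccc[_]   (P,_)→(R,c,-1)
state=R head=3 tape=ccc[c]c   (R,c)→(P,b,-1)
state=P head=2 tape=cc[c]bc
After 9 steps: state P, head at 2, tape cccbc.

state P, head at 2, tape cccbc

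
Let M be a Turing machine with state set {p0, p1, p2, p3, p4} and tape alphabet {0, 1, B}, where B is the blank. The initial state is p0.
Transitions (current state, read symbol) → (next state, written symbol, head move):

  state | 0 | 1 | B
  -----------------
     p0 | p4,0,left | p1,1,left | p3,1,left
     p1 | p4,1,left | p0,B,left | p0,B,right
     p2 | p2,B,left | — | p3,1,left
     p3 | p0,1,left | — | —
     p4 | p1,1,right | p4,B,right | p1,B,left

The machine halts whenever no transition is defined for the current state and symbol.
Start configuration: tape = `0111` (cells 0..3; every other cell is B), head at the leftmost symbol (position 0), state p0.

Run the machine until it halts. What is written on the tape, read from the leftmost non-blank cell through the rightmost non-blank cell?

state=p0 head=0 tape=BB[0]111   (p0,0)→(p4,0,left)
state=p4 head=-1 tape=B[B]0111   (p4,B)→(p1,B,left)
state=p1 head=-2 tape=[B]B0111   (p1,B)→(p0,B,right)
state=p0 head=-1 tape=B[B]0111   (p0,B)→(p3,1,left)
state=p3 head=-2 tape=[B]10111
The non-blank tape span at halt is 10111.

10111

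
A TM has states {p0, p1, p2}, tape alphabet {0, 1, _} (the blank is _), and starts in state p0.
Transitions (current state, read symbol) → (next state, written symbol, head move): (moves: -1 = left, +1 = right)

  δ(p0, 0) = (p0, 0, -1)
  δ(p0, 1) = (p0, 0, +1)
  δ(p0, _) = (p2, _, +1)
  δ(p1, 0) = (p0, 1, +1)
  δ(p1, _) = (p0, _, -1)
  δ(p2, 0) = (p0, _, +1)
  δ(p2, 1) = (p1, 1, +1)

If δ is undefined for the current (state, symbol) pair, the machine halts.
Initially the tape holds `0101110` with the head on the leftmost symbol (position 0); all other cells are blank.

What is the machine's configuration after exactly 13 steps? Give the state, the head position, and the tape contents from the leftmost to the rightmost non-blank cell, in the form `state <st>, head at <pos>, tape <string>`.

state p0, head at 5, tape 0010

p0 | _[0]101110   read 0 → write 0, move -1, go to p0
p0 | [_]0101110   read _ → write _, move +1, go to p2
p2 | _[0]101110   read 0 → write _, move +1, go to p0
p0 | __[1]01110   read 1 → write 0, move +1, go to p0
p0 | __0[0]1110   read 0 → write 0, move -1, go to p0
p0 | __[0]01110   read 0 → write 0, move -1, go to p0
p0 | _[_]001110   read _ → write _, move +1, go to p2
p2 | __[0]01110   read 0 → write _, move +1, go to p0
p0 | ___[0]1110   read 0 → write 0, move -1, go to p0
p0 | __[_]01110   read _ → write _, move +1, go to p2
p2 | ___[0]1110   read 0 → write _, move +1, go to p0
p0 | ____[1]110   read 1 → write 0, move +1, go to p0
p0 | ____0[1]10   read 1 → write 0, move +1, go to p0
p0 | ____00[1]0
After 13 steps: state p0, head at 5, tape 0010.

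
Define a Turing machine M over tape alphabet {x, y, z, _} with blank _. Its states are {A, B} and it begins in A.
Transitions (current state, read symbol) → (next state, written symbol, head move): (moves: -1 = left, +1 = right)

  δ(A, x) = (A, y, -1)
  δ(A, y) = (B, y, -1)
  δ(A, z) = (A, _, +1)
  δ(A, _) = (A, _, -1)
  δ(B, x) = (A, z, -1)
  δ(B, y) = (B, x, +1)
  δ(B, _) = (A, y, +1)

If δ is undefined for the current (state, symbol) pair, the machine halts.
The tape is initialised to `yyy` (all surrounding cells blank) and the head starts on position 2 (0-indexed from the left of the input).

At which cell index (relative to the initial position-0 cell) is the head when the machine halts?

2

state=A head=2 tape=_yy[y]__   (A,y)→(B,y,-1)
state=B head=1 tape=_y[y]y__   (B,y)→(B,x,+1)
state=B head=2 tape=_yx[y]__   (B,y)→(B,x,+1)
state=B head=3 tape=_yxx[_]_   (B,_)→(A,y,+1)
state=A head=4 tape=_yxxy[_]   (A,_)→(A,_,-1)
state=A head=3 tape=_yxx[y]_   (A,y)→(B,y,-1)
state=B head=2 tape=_yx[x]y_   (B,x)→(A,z,-1)
state=A head=1 tape=_y[x]zy_   (A,x)→(A,y,-1)
state=A head=0 tape=_[y]yzy_   (A,y)→(B,y,-1)
state=B head=-1 tape=[_]yyzy_   (B,_)→(A,y,+1)
state=A head=0 tape=y[y]yzy_   (A,y)→(B,y,-1)
state=B head=-1 tape=[y]yyzy_   (B,y)→(B,x,+1)
state=B head=0 tape=x[y]yzy_   (B,y)→(B,x,+1)
state=B head=1 tape=xx[y]zy_   (B,y)→(B,x,+1)
state=B head=2 tape=xxx[z]y_
At halt the head is at cell 2.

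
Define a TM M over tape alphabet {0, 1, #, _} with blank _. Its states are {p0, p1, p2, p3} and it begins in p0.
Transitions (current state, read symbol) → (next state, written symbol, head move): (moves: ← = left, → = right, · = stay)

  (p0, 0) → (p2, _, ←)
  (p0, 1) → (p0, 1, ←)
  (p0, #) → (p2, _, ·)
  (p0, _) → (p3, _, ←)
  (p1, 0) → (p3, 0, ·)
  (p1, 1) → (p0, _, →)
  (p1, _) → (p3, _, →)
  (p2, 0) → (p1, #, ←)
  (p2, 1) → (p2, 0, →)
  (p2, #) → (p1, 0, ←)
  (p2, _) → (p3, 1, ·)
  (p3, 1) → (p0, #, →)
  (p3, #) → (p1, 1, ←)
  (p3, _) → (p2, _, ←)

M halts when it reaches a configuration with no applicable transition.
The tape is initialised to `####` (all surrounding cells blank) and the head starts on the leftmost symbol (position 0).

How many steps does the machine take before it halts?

14

state=p0 head=0 tape=[#]###_   (p0,#)→(p2,_,·)
state=p2 head=0 tape=[_]###_   (p2,_)→(p3,1,·)
state=p3 head=0 tape=[1]###_   (p3,1)→(p0,#,→)
state=p0 head=1 tape=#[#]##_   (p0,#)→(p2,_,·)
state=p2 head=1 tape=#[_]##_   (p2,_)→(p3,1,·)
state=p3 head=1 tape=#[1]##_   (p3,1)→(p0,#,→)
state=p0 head=2 tape=##[#]#_   (p0,#)→(p2,_,·)
state=p2 head=2 tape=##[_]#_   (p2,_)→(p3,1,·)
state=p3 head=2 tape=##[1]#_   (p3,1)→(p0,#,→)
state=p0 head=3 tape=###[#]_   (p0,#)→(p2,_,·)
state=p2 head=3 tape=###[_]_   (p2,_)→(p3,1,·)
state=p3 head=3 tape=###[1]_   (p3,1)→(p0,#,→)
state=p0 head=4 tape=####[_]   (p0,_)→(p3,_,←)
state=p3 head=3 tape=###[#]_   (p3,#)→(p1,1,←)
state=p1 head=2 tape=##[#]1_
M halts after 14 transitions.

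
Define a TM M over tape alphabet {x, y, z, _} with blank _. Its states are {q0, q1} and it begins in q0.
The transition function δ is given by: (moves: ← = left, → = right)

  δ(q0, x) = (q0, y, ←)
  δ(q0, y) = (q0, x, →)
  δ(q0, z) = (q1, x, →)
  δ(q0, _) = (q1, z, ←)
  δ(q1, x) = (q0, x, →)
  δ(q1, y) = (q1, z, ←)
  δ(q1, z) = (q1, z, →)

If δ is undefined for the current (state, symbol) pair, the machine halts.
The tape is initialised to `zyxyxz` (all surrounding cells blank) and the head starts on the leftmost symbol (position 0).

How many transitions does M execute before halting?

state=q0 head=0 tape=__[z]yxyxz   (q0,z)→(q1,x,→)
state=q1 head=1 tape=__x[y]xyxz   (q1,y)→(q1,z,←)
state=q1 head=0 tape=__[x]zxyxz   (q1,x)→(q0,x,→)
state=q0 head=1 tape=__x[z]xyxz   (q0,z)→(q1,x,→)
state=q1 head=2 tape=__xx[x]yxz   (q1,x)→(q0,x,→)
state=q0 head=3 tape=__xxx[y]xz   (q0,y)→(q0,x,→)
state=q0 head=4 tape=__xxxx[x]z   (q0,x)→(q0,y,←)
state=q0 head=3 tape=__xxx[x]yz   (q0,x)→(q0,y,←)
state=q0 head=2 tape=__xx[x]yyz   (q0,x)→(q0,y,←)
state=q0 head=1 tape=__x[x]yyyz   (q0,x)→(q0,y,←)
state=q0 head=0 tape=__[x]yyyyz   (q0,x)→(q0,y,←)
state=q0 head=-1 tape=_[_]yyyyyz   (q0,_)→(q1,z,←)
state=q1 head=-2 tape=[_]zyyyyyz
M halts after 12 transitions.

12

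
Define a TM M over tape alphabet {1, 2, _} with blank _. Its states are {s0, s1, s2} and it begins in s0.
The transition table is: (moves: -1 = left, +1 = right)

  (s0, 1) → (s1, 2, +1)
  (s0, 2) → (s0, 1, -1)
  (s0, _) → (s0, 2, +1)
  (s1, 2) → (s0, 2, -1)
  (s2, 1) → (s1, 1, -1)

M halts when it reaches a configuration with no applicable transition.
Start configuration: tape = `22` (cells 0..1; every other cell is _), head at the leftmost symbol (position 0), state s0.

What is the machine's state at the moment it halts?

state=s0 head=0 tape=__[2]2   (s0,2)→(s0,1,-1)
state=s0 head=-1 tape=_[_]12   (s0,_)→(s0,2,+1)
state=s0 head=0 tape=_2[1]2   (s0,1)→(s1,2,+1)
state=s1 head=1 tape=_22[2]   (s1,2)→(s0,2,-1)
state=s0 head=0 tape=_2[2]2   (s0,2)→(s0,1,-1)
state=s0 head=-1 tape=_[2]12   (s0,2)→(s0,1,-1)
state=s0 head=-2 tape=[_]112   (s0,_)→(s0,2,+1)
state=s0 head=-1 tape=2[1]12   (s0,1)→(s1,2,+1)
state=s1 head=0 tape=22[1]2
No transition is defined for (s1, 1); M halts in state s1.

s1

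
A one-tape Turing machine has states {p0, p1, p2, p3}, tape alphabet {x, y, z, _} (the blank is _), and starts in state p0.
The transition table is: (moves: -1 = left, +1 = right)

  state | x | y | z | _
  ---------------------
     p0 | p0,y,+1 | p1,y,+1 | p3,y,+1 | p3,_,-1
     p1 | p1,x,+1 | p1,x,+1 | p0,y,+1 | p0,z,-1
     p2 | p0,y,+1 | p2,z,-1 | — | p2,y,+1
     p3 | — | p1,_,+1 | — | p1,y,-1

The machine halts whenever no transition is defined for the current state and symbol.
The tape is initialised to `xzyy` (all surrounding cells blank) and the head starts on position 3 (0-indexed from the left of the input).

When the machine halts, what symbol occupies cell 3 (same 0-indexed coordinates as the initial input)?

z

p0 | xzy[y]__   read y → write y, move +1, go to p1
p1 | xzyy[_]_   read _ → write z, move -1, go to p0
p0 | xzy[y]z_   read y → write y, move +1, go to p1
p1 | xzyy[z]_   read z → write y, move +1, go to p0
p0 | xzyyy[_]   read _ → write _, move -1, go to p3
p3 | xzyy[y]_   read y → write _, move +1, go to p1
p1 | xzyy_[_]   read _ → write z, move -1, go to p0
p0 | xzyy[_]z   read _ → write _, move -1, go to p3
p3 | xzy[y]_z   read y → write _, move +1, go to p1
p1 | xzy_[_]z   read _ → write z, move -1, go to p0
p0 | xzy[_]zz   read _ → write _, move -1, go to p3
p3 | xz[y]_zz   read y → write _, move +1, go to p1
p1 | xz_[_]zz   read _ → write z, move -1, go to p0
p0 | xz[_]zzz   read _ → write _, move -1, go to p3
p3 | x[z]_zzz
Cell 3 holds z when M halts.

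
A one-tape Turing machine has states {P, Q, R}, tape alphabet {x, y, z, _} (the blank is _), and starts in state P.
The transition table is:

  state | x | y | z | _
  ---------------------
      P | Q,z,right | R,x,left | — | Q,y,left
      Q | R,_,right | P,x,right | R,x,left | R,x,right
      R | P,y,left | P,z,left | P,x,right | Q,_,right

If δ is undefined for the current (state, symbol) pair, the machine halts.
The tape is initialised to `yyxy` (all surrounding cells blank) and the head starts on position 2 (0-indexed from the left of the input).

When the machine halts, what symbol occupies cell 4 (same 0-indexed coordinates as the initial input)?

z

P | _yy[x]y_   read x → write z, move right, go to Q
Q | _yyz[y]_   read y → write x, move right, go to P
P | _yyzx[_]   read _ → write y, move left, go to Q
Q | _yyz[x]y   read x → write _, move right, go to R
R | _yyz_[y]   read y → write z, move left, go to P
P | _yyz[_]z   read _ → write y, move left, go to Q
Q | _yy[z]yz   read z → write x, move left, go to R
R | _y[y]xyz   read y → write z, move left, go to P
P | _[y]zxyz   read y → write x, move left, go to R
R | [_]xzxyz   read _ → write _, move right, go to Q
Q | _[x]zxyz   read x → write _, move right, go to R
R | __[z]xyz   read z → write x, move right, go to P
P | __x[x]yz   read x → write z, move right, go to Q
Q | __xz[y]z   read y → write x, move right, go to P
P | __xzx[z]
Cell 4 holds z when M halts.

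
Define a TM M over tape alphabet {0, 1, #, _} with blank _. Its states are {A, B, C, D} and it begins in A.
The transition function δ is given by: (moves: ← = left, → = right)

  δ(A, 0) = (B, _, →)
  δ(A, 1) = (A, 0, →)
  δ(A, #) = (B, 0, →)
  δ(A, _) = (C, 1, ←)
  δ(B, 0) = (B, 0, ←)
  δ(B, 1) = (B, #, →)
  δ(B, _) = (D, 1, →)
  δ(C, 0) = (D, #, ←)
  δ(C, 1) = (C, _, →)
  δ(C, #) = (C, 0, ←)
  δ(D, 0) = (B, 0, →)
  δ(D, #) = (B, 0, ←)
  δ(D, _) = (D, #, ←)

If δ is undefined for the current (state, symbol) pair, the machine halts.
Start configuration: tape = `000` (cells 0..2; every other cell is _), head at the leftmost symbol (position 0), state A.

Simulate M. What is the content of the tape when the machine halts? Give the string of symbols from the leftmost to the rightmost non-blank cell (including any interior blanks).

A | [0]00   read 0 → write _, move →, go to B
B | _[0]0   read 0 → write 0, move ←, go to B
B | [_]00   read _ → write 1, move →, go to D
D | 1[0]0   read 0 → write 0, move →, go to B
B | 10[0]   read 0 → write 0, move ←, go to B
B | 1[0]0   read 0 → write 0, move ←, go to B
B | [1]00   read 1 → write #, move →, go to B
B | #[0]0   read 0 → write 0, move ←, go to B
B | [#]00
The non-blank tape span at halt is #00.

#00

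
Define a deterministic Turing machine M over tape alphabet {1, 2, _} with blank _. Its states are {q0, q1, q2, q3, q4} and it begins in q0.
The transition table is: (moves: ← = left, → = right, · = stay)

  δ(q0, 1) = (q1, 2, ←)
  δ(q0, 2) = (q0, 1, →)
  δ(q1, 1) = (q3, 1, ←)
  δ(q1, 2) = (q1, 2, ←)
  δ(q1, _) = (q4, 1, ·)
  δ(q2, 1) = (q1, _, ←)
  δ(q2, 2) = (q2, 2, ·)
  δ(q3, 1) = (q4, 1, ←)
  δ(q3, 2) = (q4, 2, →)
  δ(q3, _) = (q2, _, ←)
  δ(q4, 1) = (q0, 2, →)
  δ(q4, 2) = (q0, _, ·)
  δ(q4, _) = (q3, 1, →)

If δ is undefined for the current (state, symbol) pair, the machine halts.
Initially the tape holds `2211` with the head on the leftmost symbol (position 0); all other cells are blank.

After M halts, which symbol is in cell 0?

1

state=q0 head=0 tape=__[2]211   (q0,2)→(q0,1,→)
state=q0 head=1 tape=__1[2]11   (q0,2)→(q0,1,→)
state=q0 head=2 tape=__11[1]1   (q0,1)→(q1,2,←)
state=q1 head=1 tape=__1[1]21   (q1,1)→(q3,1,←)
state=q3 head=0 tape=__[1]121   (q3,1)→(q4,1,←)
state=q4 head=-1 tape=_[_]1121   (q4,_)→(q3,1,→)
state=q3 head=0 tape=_1[1]121   (q3,1)→(q4,1,←)
state=q4 head=-1 tape=_[1]1121   (q4,1)→(q0,2,→)
state=q0 head=0 tape=_2[1]121   (q0,1)→(q1,2,←)
state=q1 head=-1 tape=_[2]2121   (q1,2)→(q1,2,←)
state=q1 head=-2 tape=[_]22121   (q1,_)→(q4,1,·)
state=q4 head=-2 tape=[1]22121   (q4,1)→(q0,2,→)
state=q0 head=-1 tape=2[2]2121   (q0,2)→(q0,1,→)
state=q0 head=0 tape=21[2]121   (q0,2)→(q0,1,→)
state=q0 head=1 tape=211[1]21   (q0,1)→(q1,2,←)
state=q1 head=0 tape=21[1]221   (q1,1)→(q3,1,←)
state=q3 head=-1 tape=2[1]1221   (q3,1)→(q4,1,←)
state=q4 head=-2 tape=[2]11221   (q4,2)→(q0,_,·)
state=q0 head=-2 tape=[_]11221
Cell 0 holds 1 when M halts.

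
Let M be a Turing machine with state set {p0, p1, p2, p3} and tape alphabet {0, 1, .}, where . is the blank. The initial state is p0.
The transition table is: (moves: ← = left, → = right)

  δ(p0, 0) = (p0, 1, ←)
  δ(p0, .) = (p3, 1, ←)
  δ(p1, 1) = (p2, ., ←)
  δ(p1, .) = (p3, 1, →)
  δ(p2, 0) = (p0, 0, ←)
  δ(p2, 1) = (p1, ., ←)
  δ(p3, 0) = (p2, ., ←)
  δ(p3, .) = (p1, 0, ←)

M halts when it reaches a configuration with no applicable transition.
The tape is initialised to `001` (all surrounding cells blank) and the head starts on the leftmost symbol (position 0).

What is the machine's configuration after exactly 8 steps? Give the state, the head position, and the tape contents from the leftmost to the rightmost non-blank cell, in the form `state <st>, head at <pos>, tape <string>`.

state=p0 head=0 tape=....[0]01   (p0,0)→(p0,1,←)
state=p0 head=-1 tape=...[.]101   (p0,.)→(p3,1,←)
state=p3 head=-2 tape=..[.]1101   (p3,.)→(p1,0,←)
state=p1 head=-3 tape=.[.]01101   (p1,.)→(p3,1,→)
state=p3 head=-2 tape=.1[0]1101   (p3,0)→(p2,.,←)
state=p2 head=-3 tape=.[1].1101   (p2,1)→(p1,.,←)
state=p1 head=-4 tape=[.]..1101   (p1,.)→(p3,1,→)
state=p3 head=-3 tape=1[.].1101   (p3,.)→(p1,0,←)
state=p1 head=-4 tape=[1]0.1101
After 8 steps: state p1, head at -4, tape 10.1101.

state p1, head at -4, tape 10.1101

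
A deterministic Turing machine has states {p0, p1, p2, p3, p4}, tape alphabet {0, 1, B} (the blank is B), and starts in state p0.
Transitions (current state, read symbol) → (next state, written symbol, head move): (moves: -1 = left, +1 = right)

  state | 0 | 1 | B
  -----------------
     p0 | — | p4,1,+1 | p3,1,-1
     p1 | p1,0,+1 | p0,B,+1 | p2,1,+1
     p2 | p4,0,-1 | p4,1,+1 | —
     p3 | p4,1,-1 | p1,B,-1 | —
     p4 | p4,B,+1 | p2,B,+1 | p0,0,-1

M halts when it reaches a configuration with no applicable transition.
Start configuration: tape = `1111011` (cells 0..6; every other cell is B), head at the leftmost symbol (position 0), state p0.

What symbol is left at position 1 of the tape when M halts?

B

state=p0 head=0 tape=[1]111011BB   (p0,1)→(p4,1,+1)
state=p4 head=1 tape=1[1]11011BB   (p4,1)→(p2,B,+1)
state=p2 head=2 tape=1B[1]1011BB   (p2,1)→(p4,1,+1)
state=p4 head=3 tape=1B1[1]011BB   (p4,1)→(p2,B,+1)
state=p2 head=4 tape=1B1B[0]11BB   (p2,0)→(p4,0,-1)
state=p4 head=3 tape=1B1[B]011BB   (p4,B)→(p0,0,-1)
state=p0 head=2 tape=1B[1]0011BB   (p0,1)→(p4,1,+1)
state=p4 head=3 tape=1B1[0]011BB   (p4,0)→(p4,B,+1)
state=p4 head=4 tape=1B1B[0]11BB   (p4,0)→(p4,B,+1)
state=p4 head=5 tape=1B1BB[1]1BB   (p4,1)→(p2,B,+1)
state=p2 head=6 tape=1B1BBB[1]BB   (p2,1)→(p4,1,+1)
state=p4 head=7 tape=1B1BBB1[B]B   (p4,B)→(p0,0,-1)
state=p0 head=6 tape=1B1BBB[1]0B   (p0,1)→(p4,1,+1)
state=p4 head=7 tape=1B1BBB1[0]B   (p4,0)→(p4,B,+1)
state=p4 head=8 tape=1B1BBB1B[B]   (p4,B)→(p0,0,-1)
state=p0 head=7 tape=1B1BBB1[B]0   (p0,B)→(p3,1,-1)
state=p3 head=6 tape=1B1BBB[1]10   (p3,1)→(p1,B,-1)
state=p1 head=5 tape=1B1BB[B]B10   (p1,B)→(p2,1,+1)
state=p2 head=6 tape=1B1BB1[B]10
Cell 1 holds B when M halts.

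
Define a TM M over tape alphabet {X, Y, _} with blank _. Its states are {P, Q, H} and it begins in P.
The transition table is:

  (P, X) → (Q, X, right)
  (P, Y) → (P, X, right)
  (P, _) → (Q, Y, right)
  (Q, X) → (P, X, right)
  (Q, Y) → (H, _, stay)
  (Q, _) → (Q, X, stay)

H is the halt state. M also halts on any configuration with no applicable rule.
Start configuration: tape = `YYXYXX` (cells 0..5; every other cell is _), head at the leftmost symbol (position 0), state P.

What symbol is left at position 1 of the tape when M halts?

X

P | [Y]YXYXX   read Y → write X, move right, go to P
P | X[Y]XYXX   read Y → write X, move right, go to P
P | XX[X]YXX   read X → write X, move right, go to Q
Q | XXX[Y]XX   read Y → write _, move stay, go to H
H | XXX[_]XX
Cell 1 holds X when M halts.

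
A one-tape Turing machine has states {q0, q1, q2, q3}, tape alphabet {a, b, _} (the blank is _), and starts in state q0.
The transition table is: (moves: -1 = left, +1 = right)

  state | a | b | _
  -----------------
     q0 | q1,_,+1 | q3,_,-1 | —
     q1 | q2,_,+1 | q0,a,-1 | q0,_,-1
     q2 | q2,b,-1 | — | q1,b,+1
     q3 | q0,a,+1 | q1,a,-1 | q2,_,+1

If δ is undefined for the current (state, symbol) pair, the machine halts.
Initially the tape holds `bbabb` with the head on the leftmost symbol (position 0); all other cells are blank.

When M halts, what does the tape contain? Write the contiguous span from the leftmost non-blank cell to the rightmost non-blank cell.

a_abb

state=q0 head=0 tape=__[b]babb   (q0,b)→(q3,_,-1)
state=q3 head=-1 tape=_[_]_babb   (q3,_)→(q2,_,+1)
state=q2 head=0 tape=__[_]babb   (q2,_)→(q1,b,+1)
state=q1 head=1 tape=__b[b]abb   (q1,b)→(q0,a,-1)
state=q0 head=0 tape=__[b]aabb   (q0,b)→(q3,_,-1)
state=q3 head=-1 tape=_[_]_aabb   (q3,_)→(q2,_,+1)
state=q2 head=0 tape=__[_]aabb   (q2,_)→(q1,b,+1)
state=q1 head=1 tape=__b[a]abb   (q1,a)→(q2,_,+1)
state=q2 head=2 tape=__b_[a]bb   (q2,a)→(q2,b,-1)
state=q2 head=1 tape=__b[_]bbb   (q2,_)→(q1,b,+1)
state=q1 head=2 tape=__bb[b]bb   (q1,b)→(q0,a,-1)
state=q0 head=1 tape=__b[b]abb   (q0,b)→(q3,_,-1)
state=q3 head=0 tape=__[b]_abb   (q3,b)→(q1,a,-1)
state=q1 head=-1 tape=_[_]a_abb   (q1,_)→(q0,_,-1)
state=q0 head=-2 tape=[_]_a_abb
The non-blank tape span at halt is a_abb.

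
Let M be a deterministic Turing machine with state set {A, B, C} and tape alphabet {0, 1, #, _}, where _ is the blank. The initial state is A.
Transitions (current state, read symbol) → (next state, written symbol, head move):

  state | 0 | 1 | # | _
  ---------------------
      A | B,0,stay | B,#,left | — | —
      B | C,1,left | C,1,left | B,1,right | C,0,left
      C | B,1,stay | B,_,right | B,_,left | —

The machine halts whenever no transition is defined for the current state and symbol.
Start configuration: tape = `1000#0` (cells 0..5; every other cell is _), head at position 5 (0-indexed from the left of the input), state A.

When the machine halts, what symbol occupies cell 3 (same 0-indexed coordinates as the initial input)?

1

A | 1000#[0]   read 0 → write 0, move stay, go to B
B | 1000#[0]   read 0 → write 1, move left, go to C
C | 1000[#]1   read # → write _, move left, go to B
B | 100[0]_1   read 0 → write 1, move left, go to C
C | 10[0]1_1   read 0 → write 1, move stay, go to B
B | 10[1]1_1   read 1 → write 1, move left, go to C
C | 1[0]11_1   read 0 → write 1, move stay, go to B
B | 1[1]11_1   read 1 → write 1, move left, go to C
C | [1]111_1   read 1 → write _, move right, go to B
B | _[1]11_1   read 1 → write 1, move left, go to C
C | [_]111_1
Cell 3 holds 1 when M halts.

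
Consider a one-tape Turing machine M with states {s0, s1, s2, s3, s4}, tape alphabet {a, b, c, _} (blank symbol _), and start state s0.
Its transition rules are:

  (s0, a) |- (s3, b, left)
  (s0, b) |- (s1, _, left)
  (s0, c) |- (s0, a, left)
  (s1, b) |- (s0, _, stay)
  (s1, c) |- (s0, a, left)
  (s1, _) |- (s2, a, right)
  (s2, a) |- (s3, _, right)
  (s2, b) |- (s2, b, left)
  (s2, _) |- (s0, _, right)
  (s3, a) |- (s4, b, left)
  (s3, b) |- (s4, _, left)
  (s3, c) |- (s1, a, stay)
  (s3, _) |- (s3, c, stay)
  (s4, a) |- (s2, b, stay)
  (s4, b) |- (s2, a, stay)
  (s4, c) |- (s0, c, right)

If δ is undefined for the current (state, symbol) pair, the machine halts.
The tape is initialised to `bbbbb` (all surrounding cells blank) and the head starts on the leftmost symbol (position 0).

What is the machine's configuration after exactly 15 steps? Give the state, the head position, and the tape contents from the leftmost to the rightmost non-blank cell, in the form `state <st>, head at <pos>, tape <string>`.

s0 | _[b]bbbb_   read b → write _, move left, go to s1
s1 | [_]_bbbb_   read _ → write a, move right, go to s2
s2 | a[_]bbbb_   read _ → write _, move right, go to s0
s0 | a_[b]bbb_   read b → write _, move left, go to s1
s1 | a[_]_bbb_   read _ → write a, move right, go to s2
s2 | aa[_]bbb_   read _ → write _, move right, go to s0
s0 | aa_[b]bb_   read b → write _, move left, go to s1
s1 | aa[_]_bb_   read _ → write a, move right, go to s2
s2 | aaa[_]bb_   read _ → write _, move right, go to s0
s0 | aaa_[b]b_   read b → write _, move left, go to s1
s1 | aaa[_]_b_   read _ → write a, move right, go to s2
s2 | aaaa[_]b_   read _ → write _, move right, go to s0
s0 | aaaa_[b]_   read b → write _, move left, go to s1
s1 | aaaa[_]__   read _ → write a, move right, go to s2
s2 | aaaaa[_]_   read _ → write _, move right, go to s0
s0 | aaaaa_[_]
After 15 steps: state s0, head at 5, tape aaaaa.

state s0, head at 5, tape aaaaa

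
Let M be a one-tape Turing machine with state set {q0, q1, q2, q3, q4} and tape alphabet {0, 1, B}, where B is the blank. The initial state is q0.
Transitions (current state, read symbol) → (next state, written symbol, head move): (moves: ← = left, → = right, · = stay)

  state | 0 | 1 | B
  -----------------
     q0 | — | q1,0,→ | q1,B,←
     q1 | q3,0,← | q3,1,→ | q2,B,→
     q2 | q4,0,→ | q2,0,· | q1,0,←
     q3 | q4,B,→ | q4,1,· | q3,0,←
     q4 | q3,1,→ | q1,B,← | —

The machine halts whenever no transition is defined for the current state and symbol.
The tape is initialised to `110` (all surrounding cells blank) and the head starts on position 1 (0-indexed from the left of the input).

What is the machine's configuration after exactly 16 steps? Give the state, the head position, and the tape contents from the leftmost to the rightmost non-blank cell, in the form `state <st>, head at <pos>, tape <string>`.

q0 | 1[1]0BB   read 1 → write 0, move →, go to q1
q1 | 10[0]BB   read 0 → write 0, move ←, go to q3
q3 | 1[0]0BB   read 0 → write B, move →, go to q4
q4 | 1B[0]BB   read 0 → write 1, move →, go to q3
q3 | 1B1[B]B   read B → write 0, move ←, go to q3
q3 | 1B[1]0B   read 1 → write 1, move ·, go to q4
q4 | 1B[1]0B   read 1 → write B, move ←, go to q1
q1 | 1[B]B0B   read B → write B, move →, go to q2
q2 | 1B[B]0B   read B → write 0, move ←, go to q1
q1 | 1[B]00B   read B → write B, move →, go to q2
q2 | 1B[0]0B   read 0 → write 0, move →, go to q4
q4 | 1B0[0]B   read 0 → write 1, move →, go to q3
q3 | 1B01[B]   read B → write 0, move ←, go to q3
q3 | 1B0[1]0   read 1 → write 1, move ·, go to q4
q4 | 1B0[1]0   read 1 → write B, move ←, go to q1
q1 | 1B[0]B0   read 0 → write 0, move ←, go to q3
q3 | 1[B]0B0
After 16 steps: state q3, head at 1, tape 1B0B0.

state q3, head at 1, tape 1B0B0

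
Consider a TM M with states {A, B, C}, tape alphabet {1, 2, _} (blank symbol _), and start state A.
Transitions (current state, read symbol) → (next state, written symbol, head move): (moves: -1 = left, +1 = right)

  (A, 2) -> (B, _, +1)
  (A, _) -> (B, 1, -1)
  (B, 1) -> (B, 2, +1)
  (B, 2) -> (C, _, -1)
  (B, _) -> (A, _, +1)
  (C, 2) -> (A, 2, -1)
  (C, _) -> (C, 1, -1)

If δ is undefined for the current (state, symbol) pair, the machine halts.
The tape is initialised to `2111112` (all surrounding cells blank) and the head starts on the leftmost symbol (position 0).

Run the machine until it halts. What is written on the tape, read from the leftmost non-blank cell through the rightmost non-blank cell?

A | _[2]111112   read 2 → write _, move +1, go to B
B | __[1]11112   read 1 → write 2, move +1, go to B
B | __2[1]1112   read 1 → write 2, move +1, go to B
B | __22[1]112   read 1 → write 2, move +1, go to B
B | __222[1]12   read 1 → write 2, move +1, go to B
B | __2222[1]2   read 1 → write 2, move +1, go to B
B | __22222[2]   read 2 → write _, move -1, go to C
C | __2222[2]_   read 2 → write 2, move -1, go to A
A | __222[2]2_   read 2 → write _, move +1, go to B
B | __222_[2]_   read 2 → write _, move -1, go to C
C | __222[_]__   read _ → write 1, move -1, go to C
C | __22[2]1__   read 2 → write 2, move -1, go to A
A | __2[2]21__   read 2 → write _, move +1, go to B
B | __2_[2]1__   read 2 → write _, move -1, go to C
C | __2[_]_1__   read _ → write 1, move -1, go to C
C | __[2]1_1__   read 2 → write 2, move -1, go to A
A | _[_]21_1__   read _ → write 1, move -1, go to B
B | [_]121_1__   read _ → write _, move +1, go to A
A | _[1]21_1__
The non-blank tape span at halt is 121_1.

121_1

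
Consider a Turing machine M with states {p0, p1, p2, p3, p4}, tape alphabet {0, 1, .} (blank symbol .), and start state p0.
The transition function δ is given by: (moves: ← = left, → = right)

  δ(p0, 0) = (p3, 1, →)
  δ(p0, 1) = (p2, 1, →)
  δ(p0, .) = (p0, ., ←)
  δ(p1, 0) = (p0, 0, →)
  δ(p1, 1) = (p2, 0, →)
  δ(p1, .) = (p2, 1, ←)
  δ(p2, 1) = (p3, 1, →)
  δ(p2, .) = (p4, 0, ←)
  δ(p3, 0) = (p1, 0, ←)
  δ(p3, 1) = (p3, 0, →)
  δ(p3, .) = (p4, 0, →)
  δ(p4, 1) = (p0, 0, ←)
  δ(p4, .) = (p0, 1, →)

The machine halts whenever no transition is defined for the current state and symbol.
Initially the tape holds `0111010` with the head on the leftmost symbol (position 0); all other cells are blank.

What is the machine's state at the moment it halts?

state=p0 head=0 tape=[0]111010...   (p0,0)→(p3,1,→)
state=p3 head=1 tape=1[1]11010...   (p3,1)→(p3,0,→)
state=p3 head=2 tape=10[1]1010...   (p3,1)→(p3,0,→)
state=p3 head=3 tape=100[1]010...   (p3,1)→(p3,0,→)
state=p3 head=4 tape=1000[0]10...   (p3,0)→(p1,0,←)
state=p1 head=3 tape=100[0]010...   (p1,0)→(p0,0,→)
state=p0 head=4 tape=1000[0]10...   (p0,0)→(p3,1,→)
state=p3 head=5 tape=10001[1]0...   (p3,1)→(p3,0,→)
state=p3 head=6 tape=100010[0]...   (p3,0)→(p1,0,←)
state=p1 head=5 tape=10001[0]0...   (p1,0)→(p0,0,→)
state=p0 head=6 tape=100010[0]...   (p0,0)→(p3,1,→)
state=p3 head=7 tape=1000101[.]..   (p3,.)→(p4,0,→)
state=p4 head=8 tape=10001010[.].   (p4,.)→(p0,1,→)
state=p0 head=9 tape=100010101[.]   (p0,.)→(p0,.,←)
state=p0 head=8 tape=10001010[1].   (p0,1)→(p2,1,→)
state=p2 head=9 tape=100010101[.]   (p2,.)→(p4,0,←)
state=p4 head=8 tape=10001010[1]0   (p4,1)→(p0,0,←)
state=p0 head=7 tape=1000101[0]00   (p0,0)→(p3,1,→)
state=p3 head=8 tape=10001011[0]0   (p3,0)→(p1,0,←)
state=p1 head=7 tape=1000101[1]00   (p1,1)→(p2,0,→)
state=p2 head=8 tape=10001010[0]0
No transition is defined for (p2, 0); M halts in state p2.

p2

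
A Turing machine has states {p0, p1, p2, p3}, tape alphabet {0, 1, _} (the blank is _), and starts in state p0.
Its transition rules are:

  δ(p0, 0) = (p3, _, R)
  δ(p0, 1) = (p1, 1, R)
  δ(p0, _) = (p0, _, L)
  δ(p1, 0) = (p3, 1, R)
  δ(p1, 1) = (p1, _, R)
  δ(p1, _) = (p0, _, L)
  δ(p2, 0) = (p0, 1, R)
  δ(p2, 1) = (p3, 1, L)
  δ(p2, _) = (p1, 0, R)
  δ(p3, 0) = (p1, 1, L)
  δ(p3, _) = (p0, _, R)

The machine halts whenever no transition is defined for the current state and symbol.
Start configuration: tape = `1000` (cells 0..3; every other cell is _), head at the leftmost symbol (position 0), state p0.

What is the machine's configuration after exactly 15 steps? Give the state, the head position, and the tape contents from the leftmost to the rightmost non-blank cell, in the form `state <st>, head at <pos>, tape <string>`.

state p0, head at 3, tape 1__1

state=p0 head=0 tape=[1]000__   (p0,1)→(p1,1,R)
state=p1 head=1 tape=1[0]00__   (p1,0)→(p3,1,R)
state=p3 head=2 tape=11[0]0__   (p3,0)→(p1,1,L)
state=p1 head=1 tape=1[1]10__   (p1,1)→(p1,_,R)
state=p1 head=2 tape=1_[1]0__   (p1,1)→(p1,_,R)
state=p1 head=3 tape=1__[0]__   (p1,0)→(p3,1,R)
state=p3 head=4 tape=1__1[_]_   (p3,_)→(p0,_,R)
state=p0 head=5 tape=1__1_[_]   (p0,_)→(p0,_,L)
state=p0 head=4 tape=1__1[_]_   (p0,_)→(p0,_,L)
state=p0 head=3 tape=1__[1]__   (p0,1)→(p1,1,R)
state=p1 head=4 tape=1__1[_]_   (p1,_)→(p0,_,L)
state=p0 head=3 tape=1__[1]__   (p0,1)→(p1,1,R)
state=p1 head=4 tape=1__1[_]_   (p1,_)→(p0,_,L)
state=p0 head=3 tape=1__[1]__   (p0,1)→(p1,1,R)
state=p1 head=4 tape=1__1[_]_   (p1,_)→(p0,_,L)
state=p0 head=3 tape=1__[1]__
After 15 steps: state p0, head at 3, tape 1__1.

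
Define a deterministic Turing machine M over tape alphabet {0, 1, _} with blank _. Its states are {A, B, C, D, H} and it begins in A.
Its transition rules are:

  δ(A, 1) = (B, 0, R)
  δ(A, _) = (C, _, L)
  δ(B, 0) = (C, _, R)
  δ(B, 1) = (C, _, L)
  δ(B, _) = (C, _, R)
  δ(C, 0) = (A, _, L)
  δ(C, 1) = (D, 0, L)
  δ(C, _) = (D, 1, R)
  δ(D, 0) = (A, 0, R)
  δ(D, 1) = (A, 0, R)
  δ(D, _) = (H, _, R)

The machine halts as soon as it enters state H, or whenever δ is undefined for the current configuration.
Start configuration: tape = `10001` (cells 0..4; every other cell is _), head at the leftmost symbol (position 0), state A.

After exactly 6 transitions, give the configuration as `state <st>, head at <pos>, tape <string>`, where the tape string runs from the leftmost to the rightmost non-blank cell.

state C, head at -2, tape 01

state=A head=0 tape=__[1]0001   (A,1)→(B,0,R)
state=B head=1 tape=__0[0]001   (B,0)→(C,_,R)
state=C head=2 tape=__0_[0]01   (C,0)→(A,_,L)
state=A head=1 tape=__0[_]_01   (A,_)→(C,_,L)
state=C head=0 tape=__[0]__01   (C,0)→(A,_,L)
state=A head=-1 tape=_[_]___01   (A,_)→(C,_,L)
state=C head=-2 tape=[_]____01
After 6 steps: state C, head at -2, tape 01.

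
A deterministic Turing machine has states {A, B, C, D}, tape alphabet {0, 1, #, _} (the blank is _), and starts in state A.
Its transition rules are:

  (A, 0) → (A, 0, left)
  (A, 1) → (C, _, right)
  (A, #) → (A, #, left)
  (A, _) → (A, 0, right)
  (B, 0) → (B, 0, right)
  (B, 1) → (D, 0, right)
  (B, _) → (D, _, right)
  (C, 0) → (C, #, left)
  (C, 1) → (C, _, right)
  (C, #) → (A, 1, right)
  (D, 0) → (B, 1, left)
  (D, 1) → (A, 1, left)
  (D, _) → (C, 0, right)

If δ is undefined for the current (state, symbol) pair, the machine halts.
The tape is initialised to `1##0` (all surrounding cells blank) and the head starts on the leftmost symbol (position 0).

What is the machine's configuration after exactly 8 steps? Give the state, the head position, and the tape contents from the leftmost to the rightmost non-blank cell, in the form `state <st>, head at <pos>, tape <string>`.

A | [1]##0   read 1 → write _, move right, go to C
C | _[#]#0   read # → write 1, move right, go to A
A | _1[#]0   read # → write #, move left, go to A
A | _[1]#0   read 1 → write _, move right, go to C
C | __[#]0   read # → write 1, move right, go to A
A | __1[0]   read 0 → write 0, move left, go to A
A | __[1]0   read 1 → write _, move right, go to C
C | ___[0]   read 0 → write #, move left, go to C
C | __[_]#
After 8 steps: state C, head at 2, tape #.

state C, head at 2, tape #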